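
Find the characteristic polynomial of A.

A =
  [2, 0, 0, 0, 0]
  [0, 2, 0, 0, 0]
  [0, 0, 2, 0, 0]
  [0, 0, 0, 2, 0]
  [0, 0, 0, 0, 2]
x^5 - 10*x^4 + 40*x^3 - 80*x^2 + 80*x - 32

Expanding det(x·I − A) (e.g. by cofactor expansion or by noting that A is similar to its Jordan form J, which has the same characteristic polynomial as A) gives
  χ_A(x) = x^5 - 10*x^4 + 40*x^3 - 80*x^2 + 80*x - 32
which factors as (x - 2)^5. The eigenvalues (with algebraic multiplicities) are λ = 2 with multiplicity 5.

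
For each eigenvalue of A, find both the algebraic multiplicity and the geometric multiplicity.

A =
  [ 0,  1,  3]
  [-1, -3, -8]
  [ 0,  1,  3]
λ = 0: alg = 3, geom = 1

Step 1 — factor the characteristic polynomial to read off the algebraic multiplicities:
  χ_A(x) = x^3

Step 2 — compute geometric multiplicities via the rank-nullity identity g(λ) = n − rank(A − λI):
  rank(A − (0)·I) = 2, so dim ker(A − (0)·I) = n − 2 = 1

Summary:
  λ = 0: algebraic multiplicity = 3, geometric multiplicity = 1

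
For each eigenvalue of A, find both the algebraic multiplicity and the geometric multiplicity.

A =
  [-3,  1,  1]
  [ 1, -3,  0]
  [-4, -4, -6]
λ = -4: alg = 3, geom = 1

Step 1 — factor the characteristic polynomial to read off the algebraic multiplicities:
  χ_A(x) = (x + 4)^3

Step 2 — compute geometric multiplicities via the rank-nullity identity g(λ) = n − rank(A − λI):
  rank(A − (-4)·I) = 2, so dim ker(A − (-4)·I) = n − 2 = 1

Summary:
  λ = -4: algebraic multiplicity = 3, geometric multiplicity = 1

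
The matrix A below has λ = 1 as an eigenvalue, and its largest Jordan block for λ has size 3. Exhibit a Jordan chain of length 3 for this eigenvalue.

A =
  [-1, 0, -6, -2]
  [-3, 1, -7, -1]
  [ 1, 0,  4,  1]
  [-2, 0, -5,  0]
A Jordan chain for λ = 1 of length 3:
v_1 = (2, 1, -1, 1)ᵀ
v_2 = (-2, -3, 1, -2)ᵀ
v_3 = (1, 0, 0, 0)ᵀ

Let N = A − (1)·I. We want v_3 with N^3 v_3 = 0 but N^2 v_3 ≠ 0; then v_{j-1} := N · v_j for j = 3, …, 2.

Pick v_3 = (1, 0, 0, 0)ᵀ.
Then v_2 = N · v_3 = (-2, -3, 1, -2)ᵀ.
Then v_1 = N · v_2 = (2, 1, -1, 1)ᵀ.

Sanity check: (A − (1)·I) v_1 = (0, 0, 0, 0)ᵀ = 0. ✓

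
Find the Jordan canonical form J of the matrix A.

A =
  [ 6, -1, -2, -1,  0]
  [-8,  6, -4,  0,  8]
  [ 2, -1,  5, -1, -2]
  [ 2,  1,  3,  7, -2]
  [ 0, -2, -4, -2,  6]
J_3(6) ⊕ J_1(6) ⊕ J_1(6)

The characteristic polynomial is
  det(x·I − A) = x^5 - 30*x^4 + 360*x^3 - 2160*x^2 + 6480*x - 7776 = (x - 6)^5

Eigenvalues and multiplicities (the geometric multiplicity of λ is n − rank(A − λI), which equals the number of Jordan blocks for λ):
  λ = 6: algebraic multiplicity = 5, geometric multiplicity = 3

Determining the block sizes for each eigenvalue:
  λ = 6: with am = 5 and gm = 3, the partition is not yet determined (e.g. several partitions of 5 into 3 parts exist). Let N = A − (6)·I. Computing rank(N^1) = 2, rank(N^2) = 1, rank(N^3) = 0; the number of blocks of size ≥ j is rank(N^{j−1}) − rank(N^j), giving [3, 1, 1]. So we have 1 block(s) of size 3, 2 block(s) of size 1 → block sizes [3, 1, 1]

Assembling the blocks gives a Jordan form
J =
  [6, 1, 0, 0, 0]
  [0, 6, 1, 0, 0]
  [0, 0, 6, 0, 0]
  [0, 0, 0, 6, 0]
  [0, 0, 0, 0, 6]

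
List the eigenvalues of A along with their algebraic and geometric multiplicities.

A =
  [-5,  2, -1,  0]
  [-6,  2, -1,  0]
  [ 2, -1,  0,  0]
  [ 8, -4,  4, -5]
λ = -5: alg = 1, geom = 1; λ = -1: alg = 3, geom = 1

Step 1 — factor the characteristic polynomial to read off the algebraic multiplicities:
  χ_A(x) = (x + 1)^3*(x + 5)

Step 2 — compute geometric multiplicities via the rank-nullity identity g(λ) = n − rank(A − λI):
  rank(A − (-5)·I) = 3, so dim ker(A − (-5)·I) = n − 3 = 1
  rank(A − (-1)·I) = 3, so dim ker(A − (-1)·I) = n − 3 = 1

Summary:
  λ = -5: algebraic multiplicity = 1, geometric multiplicity = 1
  λ = -1: algebraic multiplicity = 3, geometric multiplicity = 1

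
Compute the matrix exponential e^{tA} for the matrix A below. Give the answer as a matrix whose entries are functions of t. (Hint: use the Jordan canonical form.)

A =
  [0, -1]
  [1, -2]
e^{tA} =
  [t*exp(-t) + exp(-t), -t*exp(-t)]
  [t*exp(-t), -t*exp(-t) + exp(-t)]

Strategy: write A = P · J · P⁻¹ where J is a Jordan canonical form, so e^{tA} = P · e^{tJ} · P⁻¹, and e^{tJ} can be computed block-by-block.

A has Jordan form
J =
  [-1,  1]
  [ 0, -1]
(up to reordering of blocks).

Per-block formulas:
  For a 2×2 Jordan block J_2(-1): exp(t · J_2(-1)) = e^(-1t)·(I + t·N), where N is the 2×2 nilpotent shift.

After assembling e^{tJ} and conjugating by P, we get:

e^{tA} =
  [t*exp(-t) + exp(-t), -t*exp(-t)]
  [t*exp(-t), -t*exp(-t) + exp(-t)]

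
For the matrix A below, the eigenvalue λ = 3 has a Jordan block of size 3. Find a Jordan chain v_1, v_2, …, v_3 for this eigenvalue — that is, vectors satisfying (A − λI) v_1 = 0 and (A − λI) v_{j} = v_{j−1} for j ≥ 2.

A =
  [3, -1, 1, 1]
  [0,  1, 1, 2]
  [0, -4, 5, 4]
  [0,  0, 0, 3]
A Jordan chain for λ = 3 of length 3:
v_1 = (-2, 0, 0, 0)ᵀ
v_2 = (-1, -2, -4, 0)ᵀ
v_3 = (0, 1, 0, 0)ᵀ

Let N = A − (3)·I. We want v_3 with N^3 v_3 = 0 but N^2 v_3 ≠ 0; then v_{j-1} := N · v_j for j = 3, …, 2.

Pick v_3 = (0, 1, 0, 0)ᵀ.
Then v_2 = N · v_3 = (-1, -2, -4, 0)ᵀ.
Then v_1 = N · v_2 = (-2, 0, 0, 0)ᵀ.

Sanity check: (A − (3)·I) v_1 = (0, 0, 0, 0)ᵀ = 0. ✓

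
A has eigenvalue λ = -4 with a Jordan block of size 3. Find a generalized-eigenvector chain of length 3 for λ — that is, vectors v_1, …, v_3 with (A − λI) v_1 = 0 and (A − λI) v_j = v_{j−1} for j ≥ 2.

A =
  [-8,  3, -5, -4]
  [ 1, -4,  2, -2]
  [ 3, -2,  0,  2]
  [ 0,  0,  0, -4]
A Jordan chain for λ = -4 of length 3:
v_1 = (4, 2, -2, 0)ᵀ
v_2 = (-4, 1, 3, 0)ᵀ
v_3 = (1, 0, 0, 0)ᵀ

Let N = A − (-4)·I. We want v_3 with N^3 v_3 = 0 but N^2 v_3 ≠ 0; then v_{j-1} := N · v_j for j = 3, …, 2.

Pick v_3 = (1, 0, 0, 0)ᵀ.
Then v_2 = N · v_3 = (-4, 1, 3, 0)ᵀ.
Then v_1 = N · v_2 = (4, 2, -2, 0)ᵀ.

Sanity check: (A − (-4)·I) v_1 = (0, 0, 0, 0)ᵀ = 0. ✓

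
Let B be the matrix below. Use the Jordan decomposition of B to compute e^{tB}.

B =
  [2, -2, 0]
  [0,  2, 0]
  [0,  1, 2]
e^{tB} =
  [exp(2*t), -2*t*exp(2*t), 0]
  [0, exp(2*t), 0]
  [0, t*exp(2*t), exp(2*t)]

Strategy: write B = P · J · P⁻¹ where J is a Jordan canonical form, so e^{tB} = P · e^{tJ} · P⁻¹, and e^{tJ} can be computed block-by-block.

B has Jordan form
J =
  [2, 1, 0]
  [0, 2, 0]
  [0, 0, 2]
(up to reordering of blocks).

Per-block formulas:
  For a 2×2 Jordan block J_2(2): exp(t · J_2(2)) = e^(2t)·(I + t·N), where N is the 2×2 nilpotent shift.
  For a 1×1 block at λ = 2: exp(t · [2]) = [e^(2t)].

After assembling e^{tJ} and conjugating by P, we get:

e^{tB} =
  [exp(2*t), -2*t*exp(2*t), 0]
  [0, exp(2*t), 0]
  [0, t*exp(2*t), exp(2*t)]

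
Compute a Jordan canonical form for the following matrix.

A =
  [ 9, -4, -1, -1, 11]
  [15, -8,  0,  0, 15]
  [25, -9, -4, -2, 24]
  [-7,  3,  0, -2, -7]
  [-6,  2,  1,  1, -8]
J_2(-3) ⊕ J_1(-3) ⊕ J_2(-2)

The characteristic polynomial is
  det(x·I − A) = x^5 + 13*x^4 + 67*x^3 + 171*x^2 + 216*x + 108 = (x + 2)^2*(x + 3)^3

Eigenvalues and multiplicities (the geometric multiplicity of λ is n − rank(A − λI), which equals the number of Jordan blocks for λ):
  λ = -3: algebraic multiplicity = 3, geometric multiplicity = 2
  λ = -2: algebraic multiplicity = 2, geometric multiplicity = 1

Determining the block sizes for each eigenvalue:
  λ = -3: 2 blocks summing to 3 forces exactly one block of size 2 and the rest size 1 → block sizes [2, 1]
  λ = -2: one block (gm = 1), so the single block has size am = 2 → block sizes [2]

Assembling the blocks gives a Jordan form
J =
  [-3,  1,  0,  0,  0]
  [ 0, -3,  0,  0,  0]
  [ 0,  0, -3,  0,  0]
  [ 0,  0,  0, -2,  1]
  [ 0,  0,  0,  0, -2]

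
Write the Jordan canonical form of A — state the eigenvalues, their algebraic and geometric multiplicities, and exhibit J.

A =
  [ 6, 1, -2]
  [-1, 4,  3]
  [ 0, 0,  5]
J_3(5)

The characteristic polynomial is
  det(x·I − A) = x^3 - 15*x^2 + 75*x - 125 = (x - 5)^3

Eigenvalues and multiplicities (the geometric multiplicity of λ is n − rank(A − λI), which equals the number of Jordan blocks for λ):
  λ = 5: algebraic multiplicity = 3, geometric multiplicity = 1

Determining the block sizes for each eigenvalue:
  λ = 5: one block (gm = 1), so the single block has size am = 3 → block sizes [3]

Assembling the blocks gives a Jordan form
J =
  [5, 1, 0]
  [0, 5, 1]
  [0, 0, 5]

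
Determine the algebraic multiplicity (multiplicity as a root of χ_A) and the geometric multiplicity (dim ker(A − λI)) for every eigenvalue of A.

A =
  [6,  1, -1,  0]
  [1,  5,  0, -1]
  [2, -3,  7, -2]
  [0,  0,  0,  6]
λ = 6: alg = 4, geom = 2

Step 1 — factor the characteristic polynomial to read off the algebraic multiplicities:
  χ_A(x) = (x - 6)^4

Step 2 — compute geometric multiplicities via the rank-nullity identity g(λ) = n − rank(A − λI):
  rank(A − (6)·I) = 2, so dim ker(A − (6)·I) = n − 2 = 2

Summary:
  λ = 6: algebraic multiplicity = 4, geometric multiplicity = 2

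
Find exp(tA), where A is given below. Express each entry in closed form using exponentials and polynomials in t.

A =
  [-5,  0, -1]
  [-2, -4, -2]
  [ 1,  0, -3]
e^{tA} =
  [-t*exp(-4*t) + exp(-4*t), 0, -t*exp(-4*t)]
  [-2*t*exp(-4*t), exp(-4*t), -2*t*exp(-4*t)]
  [t*exp(-4*t), 0, t*exp(-4*t) + exp(-4*t)]

Strategy: write A = P · J · P⁻¹ where J is a Jordan canonical form, so e^{tA} = P · e^{tJ} · P⁻¹, and e^{tJ} can be computed block-by-block.

A has Jordan form
J =
  [-4,  1,  0]
  [ 0, -4,  0]
  [ 0,  0, -4]
(up to reordering of blocks).

Per-block formulas:
  For a 2×2 Jordan block J_2(-4): exp(t · J_2(-4)) = e^(-4t)·(I + t·N), where N is the 2×2 nilpotent shift.
  For a 1×1 block at λ = -4: exp(t · [-4]) = [e^(-4t)].

After assembling e^{tJ} and conjugating by P, we get:

e^{tA} =
  [-t*exp(-4*t) + exp(-4*t), 0, -t*exp(-4*t)]
  [-2*t*exp(-4*t), exp(-4*t), -2*t*exp(-4*t)]
  [t*exp(-4*t), 0, t*exp(-4*t) + exp(-4*t)]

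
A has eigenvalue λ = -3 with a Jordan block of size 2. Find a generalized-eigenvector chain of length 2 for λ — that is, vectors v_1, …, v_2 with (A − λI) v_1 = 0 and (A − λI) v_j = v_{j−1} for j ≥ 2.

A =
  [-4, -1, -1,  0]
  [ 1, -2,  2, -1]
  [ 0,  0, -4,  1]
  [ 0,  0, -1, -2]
A Jordan chain for λ = -3 of length 2:
v_1 = (-1, 1, 0, 0)ᵀ
v_2 = (1, 0, 0, 0)ᵀ

Let N = A − (-3)·I. We want v_2 with N^2 v_2 = 0 but N^1 v_2 ≠ 0; then v_{j-1} := N · v_j for j = 2, …, 2.

Pick v_2 = (1, 0, 0, 0)ᵀ.
Then v_1 = N · v_2 = (-1, 1, 0, 0)ᵀ.

Sanity check: (A − (-3)·I) v_1 = (0, 0, 0, 0)ᵀ = 0. ✓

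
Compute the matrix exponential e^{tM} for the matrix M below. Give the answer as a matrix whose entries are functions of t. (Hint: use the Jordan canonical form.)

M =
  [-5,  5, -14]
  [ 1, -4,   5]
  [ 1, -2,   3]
e^{tM} =
  [-3*t*exp(-2*t) + exp(-2*t), 3*t^2*exp(-2*t)/2 + 5*t*exp(-2*t), -3*t^2*exp(-2*t)/2 - 14*t*exp(-2*t)]
  [t*exp(-2*t), -t^2*exp(-2*t)/2 - 2*t*exp(-2*t) + exp(-2*t), t^2*exp(-2*t)/2 + 5*t*exp(-2*t)]
  [t*exp(-2*t), -t^2*exp(-2*t)/2 - 2*t*exp(-2*t), t^2*exp(-2*t)/2 + 5*t*exp(-2*t) + exp(-2*t)]

Strategy: write M = P · J · P⁻¹ where J is a Jordan canonical form, so e^{tM} = P · e^{tJ} · P⁻¹, and e^{tJ} can be computed block-by-block.

M has Jordan form
J =
  [-2,  1,  0]
  [ 0, -2,  1]
  [ 0,  0, -2]
(up to reordering of blocks).

Per-block formulas:
  For a 3×3 Jordan block J_3(-2): exp(t · J_3(-2)) = e^(-2t)·(I + t·N + (t^2/2)·N^2), where N is the 3×3 nilpotent shift.

After assembling e^{tJ} and conjugating by P, we get:

e^{tM} =
  [-3*t*exp(-2*t) + exp(-2*t), 3*t^2*exp(-2*t)/2 + 5*t*exp(-2*t), -3*t^2*exp(-2*t)/2 - 14*t*exp(-2*t)]
  [t*exp(-2*t), -t^2*exp(-2*t)/2 - 2*t*exp(-2*t) + exp(-2*t), t^2*exp(-2*t)/2 + 5*t*exp(-2*t)]
  [t*exp(-2*t), -t^2*exp(-2*t)/2 - 2*t*exp(-2*t), t^2*exp(-2*t)/2 + 5*t*exp(-2*t) + exp(-2*t)]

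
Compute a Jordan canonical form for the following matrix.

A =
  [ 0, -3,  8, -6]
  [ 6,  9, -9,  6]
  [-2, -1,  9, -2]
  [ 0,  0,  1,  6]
J_3(6) ⊕ J_1(6)

The characteristic polynomial is
  det(x·I − A) = x^4 - 24*x^3 + 216*x^2 - 864*x + 1296 = (x - 6)^4

Eigenvalues and multiplicities (the geometric multiplicity of λ is n − rank(A − λI), which equals the number of Jordan blocks for λ):
  λ = 6: algebraic multiplicity = 4, geometric multiplicity = 2

Determining the block sizes for each eigenvalue:
  λ = 6: with am = 4 and gm = 2, the partition is not yet determined (e.g. several partitions of 4 into 2 parts exist). Let N = A − (6)·I. Computing rank(N^1) = 2, rank(N^2) = 1, rank(N^3) = 0; the number of blocks of size ≥ j is rank(N^{j−1}) − rank(N^j), giving [2, 1, 1]. So we have 1 block(s) of size 3, 1 block(s) of size 1 → block sizes [3, 1]

Assembling the blocks gives a Jordan form
J =
  [6, 1, 0, 0]
  [0, 6, 1, 0]
  [0, 0, 6, 0]
  [0, 0, 0, 6]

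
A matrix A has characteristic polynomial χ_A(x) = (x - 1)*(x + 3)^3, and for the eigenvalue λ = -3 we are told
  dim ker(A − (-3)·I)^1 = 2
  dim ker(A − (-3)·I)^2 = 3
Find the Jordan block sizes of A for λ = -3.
Block sizes for λ = -3: [2, 1]

From the dimensions of kernels of powers, the number of Jordan blocks of size at least j is d_j − d_{j−1} where d_j = dim ker(N^j) (with d_0 = 0). Computing the differences gives [2, 1].
The number of blocks of size exactly k is (#blocks of size ≥ k) − (#blocks of size ≥ k + 1), so the partition is: 1 block(s) of size 1, 1 block(s) of size 2.
In nonincreasing order the block sizes are [2, 1].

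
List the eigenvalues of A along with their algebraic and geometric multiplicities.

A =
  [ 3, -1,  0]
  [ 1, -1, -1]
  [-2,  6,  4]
λ = 2: alg = 3, geom = 1

Step 1 — factor the characteristic polynomial to read off the algebraic multiplicities:
  χ_A(x) = (x - 2)^3

Step 2 — compute geometric multiplicities via the rank-nullity identity g(λ) = n − rank(A − λI):
  rank(A − (2)·I) = 2, so dim ker(A − (2)·I) = n − 2 = 1

Summary:
  λ = 2: algebraic multiplicity = 3, geometric multiplicity = 1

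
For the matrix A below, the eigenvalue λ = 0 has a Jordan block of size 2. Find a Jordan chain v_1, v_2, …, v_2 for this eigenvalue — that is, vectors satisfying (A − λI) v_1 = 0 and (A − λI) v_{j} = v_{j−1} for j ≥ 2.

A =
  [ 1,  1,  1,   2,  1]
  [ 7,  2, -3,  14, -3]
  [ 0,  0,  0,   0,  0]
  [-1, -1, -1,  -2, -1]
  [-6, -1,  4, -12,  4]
A Jordan chain for λ = 0 of length 2:
v_1 = (1, 2, 0, -1, -1)ᵀ
v_2 = (0, 1, 0, 0, 0)ᵀ

Let N = A − (0)·I. We want v_2 with N^2 v_2 = 0 but N^1 v_2 ≠ 0; then v_{j-1} := N · v_j for j = 2, …, 2.

Pick v_2 = (0, 1, 0, 0, 0)ᵀ.
Then v_1 = N · v_2 = (1, 2, 0, -1, -1)ᵀ.

Sanity check: (A − (0)·I) v_1 = (0, 0, 0, 0, 0)ᵀ = 0. ✓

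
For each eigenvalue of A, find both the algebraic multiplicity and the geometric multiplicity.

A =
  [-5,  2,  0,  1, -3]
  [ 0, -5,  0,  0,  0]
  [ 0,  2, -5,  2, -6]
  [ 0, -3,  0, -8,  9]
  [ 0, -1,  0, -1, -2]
λ = -5: alg = 5, geom = 3

Step 1 — factor the characteristic polynomial to read off the algebraic multiplicities:
  χ_A(x) = (x + 5)^5

Step 2 — compute geometric multiplicities via the rank-nullity identity g(λ) = n − rank(A − λI):
  rank(A − (-5)·I) = 2, so dim ker(A − (-5)·I) = n − 2 = 3

Summary:
  λ = -5: algebraic multiplicity = 5, geometric multiplicity = 3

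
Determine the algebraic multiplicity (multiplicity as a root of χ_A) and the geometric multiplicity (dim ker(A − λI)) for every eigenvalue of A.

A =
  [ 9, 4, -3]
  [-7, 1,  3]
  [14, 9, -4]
λ = 2: alg = 3, geom = 1

Step 1 — factor the characteristic polynomial to read off the algebraic multiplicities:
  χ_A(x) = (x - 2)^3

Step 2 — compute geometric multiplicities via the rank-nullity identity g(λ) = n − rank(A − λI):
  rank(A − (2)·I) = 2, so dim ker(A − (2)·I) = n − 2 = 1

Summary:
  λ = 2: algebraic multiplicity = 3, geometric multiplicity = 1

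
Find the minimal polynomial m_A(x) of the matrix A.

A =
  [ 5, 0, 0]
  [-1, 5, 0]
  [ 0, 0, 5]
x^2 - 10*x + 25

The characteristic polynomial is χ_A(x) = (x - 5)^3, so the eigenvalues are known. The minimal polynomial is
  m_A(x) = Π_λ (x − λ)^{k_λ}
where k_λ is the size of the *largest* Jordan block for λ (equivalently, the smallest k with (A − λI)^k v = 0 for every generalised eigenvector v of λ).

  λ = 5: largest Jordan block has size 2, contributing (x − 5)^2

So m_A(x) = (x - 5)^2 = x^2 - 10*x + 25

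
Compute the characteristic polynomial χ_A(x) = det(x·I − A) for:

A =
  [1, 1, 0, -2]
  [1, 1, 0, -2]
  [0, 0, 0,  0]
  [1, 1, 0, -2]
x^4

Expanding det(x·I − A) (e.g. by cofactor expansion or by noting that A is similar to its Jordan form J, which has the same characteristic polynomial as A) gives
  χ_A(x) = x^4
which factors as x^4. The eigenvalues (with algebraic multiplicities) are λ = 0 with multiplicity 4.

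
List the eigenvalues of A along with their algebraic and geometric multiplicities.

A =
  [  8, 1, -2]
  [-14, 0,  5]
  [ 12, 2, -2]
λ = 2: alg = 3, geom = 1

Step 1 — factor the characteristic polynomial to read off the algebraic multiplicities:
  χ_A(x) = (x - 2)^3

Step 2 — compute geometric multiplicities via the rank-nullity identity g(λ) = n − rank(A − λI):
  rank(A − (2)·I) = 2, so dim ker(A − (2)·I) = n − 2 = 1

Summary:
  λ = 2: algebraic multiplicity = 3, geometric multiplicity = 1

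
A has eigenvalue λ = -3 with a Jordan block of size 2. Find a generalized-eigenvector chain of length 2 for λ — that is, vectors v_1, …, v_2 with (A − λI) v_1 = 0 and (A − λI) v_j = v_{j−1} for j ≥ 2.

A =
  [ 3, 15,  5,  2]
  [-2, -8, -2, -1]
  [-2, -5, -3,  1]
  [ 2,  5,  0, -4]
A Jordan chain for λ = -3 of length 2:
v_1 = (6, -2, -2, 2)ᵀ
v_2 = (1, 0, 0, 0)ᵀ

Let N = A − (-3)·I. We want v_2 with N^2 v_2 = 0 but N^1 v_2 ≠ 0; then v_{j-1} := N · v_j for j = 2, …, 2.

Pick v_2 = (1, 0, 0, 0)ᵀ.
Then v_1 = N · v_2 = (6, -2, -2, 2)ᵀ.

Sanity check: (A − (-3)·I) v_1 = (0, 0, 0, 0)ᵀ = 0. ✓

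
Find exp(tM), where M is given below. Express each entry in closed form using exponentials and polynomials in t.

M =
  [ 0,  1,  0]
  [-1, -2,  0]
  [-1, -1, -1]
e^{tM} =
  [t*exp(-t) + exp(-t), t*exp(-t), 0]
  [-t*exp(-t), -t*exp(-t) + exp(-t), 0]
  [-t*exp(-t), -t*exp(-t), exp(-t)]

Strategy: write M = P · J · P⁻¹ where J is a Jordan canonical form, so e^{tM} = P · e^{tJ} · P⁻¹, and e^{tJ} can be computed block-by-block.

M has Jordan form
J =
  [-1,  1,  0]
  [ 0, -1,  0]
  [ 0,  0, -1]
(up to reordering of blocks).

Per-block formulas:
  For a 2×2 Jordan block J_2(-1): exp(t · J_2(-1)) = e^(-1t)·(I + t·N), where N is the 2×2 nilpotent shift.
  For a 1×1 block at λ = -1: exp(t · [-1]) = [e^(-1t)].

After assembling e^{tJ} and conjugating by P, we get:

e^{tM} =
  [t*exp(-t) + exp(-t), t*exp(-t), 0]
  [-t*exp(-t), -t*exp(-t) + exp(-t), 0]
  [-t*exp(-t), -t*exp(-t), exp(-t)]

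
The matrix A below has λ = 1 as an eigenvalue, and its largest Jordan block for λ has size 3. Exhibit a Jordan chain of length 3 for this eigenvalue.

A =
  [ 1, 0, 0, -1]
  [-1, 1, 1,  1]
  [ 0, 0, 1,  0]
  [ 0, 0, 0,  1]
A Jordan chain for λ = 1 of length 3:
v_1 = (0, 1, 0, 0)ᵀ
v_2 = (-1, 1, 0, 0)ᵀ
v_3 = (0, 0, 0, 1)ᵀ

Let N = A − (1)·I. We want v_3 with N^3 v_3 = 0 but N^2 v_3 ≠ 0; then v_{j-1} := N · v_j for j = 3, …, 2.

Pick v_3 = (0, 0, 0, 1)ᵀ.
Then v_2 = N · v_3 = (-1, 1, 0, 0)ᵀ.
Then v_1 = N · v_2 = (0, 1, 0, 0)ᵀ.

Sanity check: (A − (1)·I) v_1 = (0, 0, 0, 0)ᵀ = 0. ✓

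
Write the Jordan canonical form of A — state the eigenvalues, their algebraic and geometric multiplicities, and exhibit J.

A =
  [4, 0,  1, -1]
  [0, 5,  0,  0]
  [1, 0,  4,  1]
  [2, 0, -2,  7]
J_2(5) ⊕ J_1(5) ⊕ J_1(5)

The characteristic polynomial is
  det(x·I − A) = x^4 - 20*x^3 + 150*x^2 - 500*x + 625 = (x - 5)^4

Eigenvalues and multiplicities (the geometric multiplicity of λ is n − rank(A − λI), which equals the number of Jordan blocks for λ):
  λ = 5: algebraic multiplicity = 4, geometric multiplicity = 3

Determining the block sizes for each eigenvalue:
  λ = 5: 3 blocks summing to 4 forces exactly one block of size 2 and the rest size 1 → block sizes [2, 1, 1]

Assembling the blocks gives a Jordan form
J =
  [5, 1, 0, 0]
  [0, 5, 0, 0]
  [0, 0, 5, 0]
  [0, 0, 0, 5]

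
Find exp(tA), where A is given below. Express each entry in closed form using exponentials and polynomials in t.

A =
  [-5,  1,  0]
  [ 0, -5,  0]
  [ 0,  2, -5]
e^{tA} =
  [exp(-5*t), t*exp(-5*t), 0]
  [0, exp(-5*t), 0]
  [0, 2*t*exp(-5*t), exp(-5*t)]

Strategy: write A = P · J · P⁻¹ where J is a Jordan canonical form, so e^{tA} = P · e^{tJ} · P⁻¹, and e^{tJ} can be computed block-by-block.

A has Jordan form
J =
  [-5,  1,  0]
  [ 0, -5,  0]
  [ 0,  0, -5]
(up to reordering of blocks).

Per-block formulas:
  For a 1×1 block at λ = -5: exp(t · [-5]) = [e^(-5t)].
  For a 2×2 Jordan block J_2(-5): exp(t · J_2(-5)) = e^(-5t)·(I + t·N), where N is the 2×2 nilpotent shift.

After assembling e^{tJ} and conjugating by P, we get:

e^{tA} =
  [exp(-5*t), t*exp(-5*t), 0]
  [0, exp(-5*t), 0]
  [0, 2*t*exp(-5*t), exp(-5*t)]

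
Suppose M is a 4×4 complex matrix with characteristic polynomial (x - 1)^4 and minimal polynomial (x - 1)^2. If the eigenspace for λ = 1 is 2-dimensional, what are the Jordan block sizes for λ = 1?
Block sizes for λ = 1: [2, 2]

Step 1 — from the characteristic polynomial, algebraic multiplicity of λ = 1 is 4. From dim ker(M − (1)·I) = 2, there are exactly 2 Jordan blocks for λ = 1.
Step 2 — from the minimal polynomial, the factor (x − 1)^2 tells us the largest block for λ = 1 has size 2.
Step 3 — with total size 4, 2 blocks, and largest block 2, the block sizes (in nonincreasing order) are [2, 2].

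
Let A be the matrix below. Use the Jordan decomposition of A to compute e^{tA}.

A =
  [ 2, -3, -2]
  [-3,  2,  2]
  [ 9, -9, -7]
e^{tA} =
  [3*t*exp(-t) + exp(-t), -3*t*exp(-t), -2*t*exp(-t)]
  [-3*t*exp(-t), 3*t*exp(-t) + exp(-t), 2*t*exp(-t)]
  [9*t*exp(-t), -9*t*exp(-t), -6*t*exp(-t) + exp(-t)]

Strategy: write A = P · J · P⁻¹ where J is a Jordan canonical form, so e^{tA} = P · e^{tJ} · P⁻¹, and e^{tJ} can be computed block-by-block.

A has Jordan form
J =
  [-1,  1,  0]
  [ 0, -1,  0]
  [ 0,  0, -1]
(up to reordering of blocks).

Per-block formulas:
  For a 1×1 block at λ = -1: exp(t · [-1]) = [e^(-1t)].
  For a 2×2 Jordan block J_2(-1): exp(t · J_2(-1)) = e^(-1t)·(I + t·N), where N is the 2×2 nilpotent shift.

After assembling e^{tJ} and conjugating by P, we get:

e^{tA} =
  [3*t*exp(-t) + exp(-t), -3*t*exp(-t), -2*t*exp(-t)]
  [-3*t*exp(-t), 3*t*exp(-t) + exp(-t), 2*t*exp(-t)]
  [9*t*exp(-t), -9*t*exp(-t), -6*t*exp(-t) + exp(-t)]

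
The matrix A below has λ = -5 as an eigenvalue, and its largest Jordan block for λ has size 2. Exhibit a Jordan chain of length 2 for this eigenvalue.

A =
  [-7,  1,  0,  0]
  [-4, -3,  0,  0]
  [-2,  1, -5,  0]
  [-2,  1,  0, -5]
A Jordan chain for λ = -5 of length 2:
v_1 = (-2, -4, -2, -2)ᵀ
v_2 = (1, 0, 0, 0)ᵀ

Let N = A − (-5)·I. We want v_2 with N^2 v_2 = 0 but N^1 v_2 ≠ 0; then v_{j-1} := N · v_j for j = 2, …, 2.

Pick v_2 = (1, 0, 0, 0)ᵀ.
Then v_1 = N · v_2 = (-2, -4, -2, -2)ᵀ.

Sanity check: (A − (-5)·I) v_1 = (0, 0, 0, 0)ᵀ = 0. ✓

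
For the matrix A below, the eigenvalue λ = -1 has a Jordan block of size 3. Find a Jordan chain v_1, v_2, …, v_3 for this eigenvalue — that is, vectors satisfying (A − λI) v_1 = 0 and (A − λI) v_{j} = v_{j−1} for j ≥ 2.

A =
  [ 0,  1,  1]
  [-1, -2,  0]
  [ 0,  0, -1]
A Jordan chain for λ = -1 of length 3:
v_1 = (1, -1, 0)ᵀ
v_2 = (1, 0, 0)ᵀ
v_3 = (0, 0, 1)ᵀ

Let N = A − (-1)·I. We want v_3 with N^3 v_3 = 0 but N^2 v_3 ≠ 0; then v_{j-1} := N · v_j for j = 3, …, 2.

Pick v_3 = (0, 0, 1)ᵀ.
Then v_2 = N · v_3 = (1, 0, 0)ᵀ.
Then v_1 = N · v_2 = (1, -1, 0)ᵀ.

Sanity check: (A − (-1)·I) v_1 = (0, 0, 0)ᵀ = 0. ✓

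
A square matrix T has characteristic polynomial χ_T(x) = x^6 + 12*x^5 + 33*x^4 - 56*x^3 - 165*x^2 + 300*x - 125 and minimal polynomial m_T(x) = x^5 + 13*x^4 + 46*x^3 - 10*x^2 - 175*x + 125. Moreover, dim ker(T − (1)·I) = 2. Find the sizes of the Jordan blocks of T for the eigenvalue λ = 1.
Block sizes for λ = 1: [2, 1]

Step 1 — from the characteristic polynomial, algebraic multiplicity of λ = 1 is 3. From dim ker(T − (1)·I) = 2, there are exactly 2 Jordan blocks for λ = 1.
Step 2 — from the minimal polynomial, the factor (x − 1)^2 tells us the largest block for λ = 1 has size 2.
Step 3 — with total size 3, 2 blocks, and largest block 2, the block sizes (in nonincreasing order) are [2, 1].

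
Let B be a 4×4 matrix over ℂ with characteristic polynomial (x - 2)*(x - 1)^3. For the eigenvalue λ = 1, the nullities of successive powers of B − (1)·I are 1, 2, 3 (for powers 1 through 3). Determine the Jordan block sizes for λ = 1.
Block sizes for λ = 1: [3]

From the dimensions of kernels of powers, the number of Jordan blocks of size at least j is d_j − d_{j−1} where d_j = dim ker(N^j) (with d_0 = 0). Computing the differences gives [1, 1, 1].
The number of blocks of size exactly k is (#blocks of size ≥ k) − (#blocks of size ≥ k + 1), so the partition is: 1 block(s) of size 3.
In nonincreasing order the block sizes are [3].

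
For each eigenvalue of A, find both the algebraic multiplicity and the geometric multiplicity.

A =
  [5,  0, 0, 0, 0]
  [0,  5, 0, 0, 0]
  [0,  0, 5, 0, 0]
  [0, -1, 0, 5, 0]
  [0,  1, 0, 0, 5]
λ = 5: alg = 5, geom = 4

Step 1 — factor the characteristic polynomial to read off the algebraic multiplicities:
  χ_A(x) = (x - 5)^5

Step 2 — compute geometric multiplicities via the rank-nullity identity g(λ) = n − rank(A − λI):
  rank(A − (5)·I) = 1, so dim ker(A − (5)·I) = n − 1 = 4

Summary:
  λ = 5: algebraic multiplicity = 5, geometric multiplicity = 4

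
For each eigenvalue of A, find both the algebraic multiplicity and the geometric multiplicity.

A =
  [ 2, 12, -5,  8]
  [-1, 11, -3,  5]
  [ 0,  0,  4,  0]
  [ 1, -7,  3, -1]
λ = 4: alg = 4, geom = 2

Step 1 — factor the characteristic polynomial to read off the algebraic multiplicities:
  χ_A(x) = (x - 4)^4

Step 2 — compute geometric multiplicities via the rank-nullity identity g(λ) = n − rank(A − λI):
  rank(A − (4)·I) = 2, so dim ker(A − (4)·I) = n − 2 = 2

Summary:
  λ = 4: algebraic multiplicity = 4, geometric multiplicity = 2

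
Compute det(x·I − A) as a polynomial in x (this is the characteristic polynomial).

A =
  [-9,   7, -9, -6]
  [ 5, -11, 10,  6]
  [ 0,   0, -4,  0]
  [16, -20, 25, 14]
x^4 + 10*x^3 + 24*x^2 - 32*x - 128

Expanding det(x·I − A) (e.g. by cofactor expansion or by noting that A is similar to its Jordan form J, which has the same characteristic polynomial as A) gives
  χ_A(x) = x^4 + 10*x^3 + 24*x^2 - 32*x - 128
which factors as (x - 2)*(x + 4)^3. The eigenvalues (with algebraic multiplicities) are λ = -4 with multiplicity 3, λ = 2 with multiplicity 1.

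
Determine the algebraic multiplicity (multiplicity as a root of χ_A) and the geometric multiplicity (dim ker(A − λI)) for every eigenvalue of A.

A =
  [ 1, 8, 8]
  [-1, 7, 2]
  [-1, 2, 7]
λ = 5: alg = 3, geom = 2

Step 1 — factor the characteristic polynomial to read off the algebraic multiplicities:
  χ_A(x) = (x - 5)^3

Step 2 — compute geometric multiplicities via the rank-nullity identity g(λ) = n − rank(A − λI):
  rank(A − (5)·I) = 1, so dim ker(A − (5)·I) = n − 1 = 2

Summary:
  λ = 5: algebraic multiplicity = 3, geometric multiplicity = 2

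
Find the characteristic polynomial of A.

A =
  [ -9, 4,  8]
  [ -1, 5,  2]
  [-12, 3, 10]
x^3 - 6*x^2 + 9*x - 4

Expanding det(x·I − A) (e.g. by cofactor expansion or by noting that A is similar to its Jordan form J, which has the same characteristic polynomial as A) gives
  χ_A(x) = x^3 - 6*x^2 + 9*x - 4
which factors as (x - 4)*(x - 1)^2. The eigenvalues (with algebraic multiplicities) are λ = 1 with multiplicity 2, λ = 4 with multiplicity 1.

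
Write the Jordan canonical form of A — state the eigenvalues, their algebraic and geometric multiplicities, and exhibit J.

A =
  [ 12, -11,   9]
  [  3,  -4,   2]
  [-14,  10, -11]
J_3(-1)

The characteristic polynomial is
  det(x·I − A) = x^3 + 3*x^2 + 3*x + 1 = (x + 1)^3

Eigenvalues and multiplicities (the geometric multiplicity of λ is n − rank(A − λI), which equals the number of Jordan blocks for λ):
  λ = -1: algebraic multiplicity = 3, geometric multiplicity = 1

Determining the block sizes for each eigenvalue:
  λ = -1: one block (gm = 1), so the single block has size am = 3 → block sizes [3]

Assembling the blocks gives a Jordan form
J =
  [-1,  1,  0]
  [ 0, -1,  1]
  [ 0,  0, -1]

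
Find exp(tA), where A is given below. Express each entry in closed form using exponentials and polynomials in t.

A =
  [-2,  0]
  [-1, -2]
e^{tA} =
  [exp(-2*t), 0]
  [-t*exp(-2*t), exp(-2*t)]

Strategy: write A = P · J · P⁻¹ where J is a Jordan canonical form, so e^{tA} = P · e^{tJ} · P⁻¹, and e^{tJ} can be computed block-by-block.

A has Jordan form
J =
  [-2,  1]
  [ 0, -2]
(up to reordering of blocks).

Per-block formulas:
  For a 2×2 Jordan block J_2(-2): exp(t · J_2(-2)) = e^(-2t)·(I + t·N), where N is the 2×2 nilpotent shift.

After assembling e^{tJ} and conjugating by P, we get:

e^{tA} =
  [exp(-2*t), 0]
  [-t*exp(-2*t), exp(-2*t)]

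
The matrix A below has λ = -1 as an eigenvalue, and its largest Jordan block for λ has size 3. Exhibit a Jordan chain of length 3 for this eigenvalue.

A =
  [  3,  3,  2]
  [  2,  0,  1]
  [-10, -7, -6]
A Jordan chain for λ = -1 of length 3:
v_1 = (2, 0, -4)ᵀ
v_2 = (4, 2, -10)ᵀ
v_3 = (1, 0, 0)ᵀ

Let N = A − (-1)·I. We want v_3 with N^3 v_3 = 0 but N^2 v_3 ≠ 0; then v_{j-1} := N · v_j for j = 3, …, 2.

Pick v_3 = (1, 0, 0)ᵀ.
Then v_2 = N · v_3 = (4, 2, -10)ᵀ.
Then v_1 = N · v_2 = (2, 0, -4)ᵀ.

Sanity check: (A − (-1)·I) v_1 = (0, 0, 0)ᵀ = 0. ✓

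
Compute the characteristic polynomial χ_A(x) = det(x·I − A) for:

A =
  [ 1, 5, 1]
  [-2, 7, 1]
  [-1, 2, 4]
x^3 - 12*x^2 + 48*x - 64

Expanding det(x·I − A) (e.g. by cofactor expansion or by noting that A is similar to its Jordan form J, which has the same characteristic polynomial as A) gives
  χ_A(x) = x^3 - 12*x^2 + 48*x - 64
which factors as (x - 4)^3. The eigenvalues (with algebraic multiplicities) are λ = 4 with multiplicity 3.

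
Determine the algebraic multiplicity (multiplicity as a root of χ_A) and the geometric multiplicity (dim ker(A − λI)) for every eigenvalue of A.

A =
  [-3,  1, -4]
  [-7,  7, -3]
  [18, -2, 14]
λ = 6: alg = 3, geom = 1

Step 1 — factor the characteristic polynomial to read off the algebraic multiplicities:
  χ_A(x) = (x - 6)^3

Step 2 — compute geometric multiplicities via the rank-nullity identity g(λ) = n − rank(A − λI):
  rank(A − (6)·I) = 2, so dim ker(A − (6)·I) = n − 2 = 1

Summary:
  λ = 6: algebraic multiplicity = 3, geometric multiplicity = 1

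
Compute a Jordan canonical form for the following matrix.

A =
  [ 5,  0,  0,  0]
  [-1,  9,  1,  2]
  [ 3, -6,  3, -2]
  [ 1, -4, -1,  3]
J_3(5) ⊕ J_1(5)

The characteristic polynomial is
  det(x·I − A) = x^4 - 20*x^3 + 150*x^2 - 500*x + 625 = (x - 5)^4

Eigenvalues and multiplicities (the geometric multiplicity of λ is n − rank(A − λI), which equals the number of Jordan blocks for λ):
  λ = 5: algebraic multiplicity = 4, geometric multiplicity = 2

Determining the block sizes for each eigenvalue:
  λ = 5: with am = 4 and gm = 2, the partition is not yet determined (e.g. several partitions of 4 into 2 parts exist). Let N = A − (5)·I. Computing rank(N^1) = 2, rank(N^2) = 1, rank(N^3) = 0; the number of blocks of size ≥ j is rank(N^{j−1}) − rank(N^j), giving [2, 1, 1]. So we have 1 block(s) of size 3, 1 block(s) of size 1 → block sizes [3, 1]

Assembling the blocks gives a Jordan form
J =
  [5, 1, 0, 0]
  [0, 5, 1, 0]
  [0, 0, 5, 0]
  [0, 0, 0, 5]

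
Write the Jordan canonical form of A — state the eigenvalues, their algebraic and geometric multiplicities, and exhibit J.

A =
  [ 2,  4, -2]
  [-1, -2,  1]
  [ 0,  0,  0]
J_2(0) ⊕ J_1(0)

The characteristic polynomial is
  det(x·I − A) = x^3

Eigenvalues and multiplicities (the geometric multiplicity of λ is n − rank(A − λI), which equals the number of Jordan blocks for λ):
  λ = 0: algebraic multiplicity = 3, geometric multiplicity = 2

Determining the block sizes for each eigenvalue:
  λ = 0: 2 blocks summing to 3 forces exactly one block of size 2 and the rest size 1 → block sizes [2, 1]

Assembling the blocks gives a Jordan form
J =
  [0, 1, 0]
  [0, 0, 0]
  [0, 0, 0]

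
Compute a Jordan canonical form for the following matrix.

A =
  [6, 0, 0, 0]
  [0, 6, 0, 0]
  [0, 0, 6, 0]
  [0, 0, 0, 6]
J_1(6) ⊕ J_1(6) ⊕ J_1(6) ⊕ J_1(6)

The characteristic polynomial is
  det(x·I − A) = x^4 - 24*x^3 + 216*x^2 - 864*x + 1296 = (x - 6)^4

Eigenvalues and multiplicities (the geometric multiplicity of λ is n − rank(A − λI), which equals the number of Jordan blocks for λ):
  λ = 6: algebraic multiplicity = 4, geometric multiplicity = 4

Determining the block sizes for each eigenvalue:
  λ = 6: gm = am = 4, so every block has size 1 → block sizes [1, 1, 1, 1]

Assembling the blocks gives a Jordan form
J =
  [6, 0, 0, 0]
  [0, 6, 0, 0]
  [0, 0, 6, 0]
  [0, 0, 0, 6]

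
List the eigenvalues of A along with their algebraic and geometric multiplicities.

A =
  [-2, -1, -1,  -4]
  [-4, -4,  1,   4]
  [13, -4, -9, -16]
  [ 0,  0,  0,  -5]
λ = -5: alg = 4, geom = 2

Step 1 — factor the characteristic polynomial to read off the algebraic multiplicities:
  χ_A(x) = (x + 5)^4

Step 2 — compute geometric multiplicities via the rank-nullity identity g(λ) = n − rank(A − λI):
  rank(A − (-5)·I) = 2, so dim ker(A − (-5)·I) = n − 2 = 2

Summary:
  λ = -5: algebraic multiplicity = 4, geometric multiplicity = 2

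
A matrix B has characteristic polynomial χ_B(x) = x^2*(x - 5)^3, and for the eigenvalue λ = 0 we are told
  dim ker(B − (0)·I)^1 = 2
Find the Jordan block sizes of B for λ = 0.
Block sizes for λ = 0: [1, 1]

From the dimensions of kernels of powers, the number of Jordan blocks of size at least j is d_j − d_{j−1} where d_j = dim ker(N^j) (with d_0 = 0). Computing the differences gives [2].
The number of blocks of size exactly k is (#blocks of size ≥ k) − (#blocks of size ≥ k + 1), so the partition is: 2 block(s) of size 1.
In nonincreasing order the block sizes are [1, 1].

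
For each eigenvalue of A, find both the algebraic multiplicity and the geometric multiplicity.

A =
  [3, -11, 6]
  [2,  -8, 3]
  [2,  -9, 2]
λ = -1: alg = 3, geom = 1

Step 1 — factor the characteristic polynomial to read off the algebraic multiplicities:
  χ_A(x) = (x + 1)^3

Step 2 — compute geometric multiplicities via the rank-nullity identity g(λ) = n − rank(A − λI):
  rank(A − (-1)·I) = 2, so dim ker(A − (-1)·I) = n − 2 = 1

Summary:
  λ = -1: algebraic multiplicity = 3, geometric multiplicity = 1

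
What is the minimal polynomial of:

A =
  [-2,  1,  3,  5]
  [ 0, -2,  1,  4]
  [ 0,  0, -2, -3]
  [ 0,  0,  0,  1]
x^4 + 5*x^3 + 6*x^2 - 4*x - 8

The characteristic polynomial is χ_A(x) = (x - 1)*(x + 2)^3, so the eigenvalues are known. The minimal polynomial is
  m_A(x) = Π_λ (x − λ)^{k_λ}
where k_λ is the size of the *largest* Jordan block for λ (equivalently, the smallest k with (A − λI)^k v = 0 for every generalised eigenvector v of λ).

  λ = -2: largest Jordan block has size 3, contributing (x + 2)^3
  λ = 1: largest Jordan block has size 1, contributing (x − 1)

So m_A(x) = (x - 1)*(x + 2)^3 = x^4 + 5*x^3 + 6*x^2 - 4*x - 8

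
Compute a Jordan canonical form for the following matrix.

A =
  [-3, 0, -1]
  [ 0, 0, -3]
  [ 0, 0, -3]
J_2(-3) ⊕ J_1(0)

The characteristic polynomial is
  det(x·I − A) = x^3 + 6*x^2 + 9*x = x*(x + 3)^2

Eigenvalues and multiplicities (the geometric multiplicity of λ is n − rank(A − λI), which equals the number of Jordan blocks for λ):
  λ = -3: algebraic multiplicity = 2, geometric multiplicity = 1
  λ = 0: algebraic multiplicity = 1, geometric multiplicity = 1

Determining the block sizes for each eigenvalue:
  λ = -3: one block (gm = 1), so the single block has size am = 2 → block sizes [2]
  λ = 0: one block (gm = 1), so the single block has size am = 1 → block sizes [1]

Assembling the blocks gives a Jordan form
J =
  [-3,  1, 0]
  [ 0, -3, 0]
  [ 0,  0, 0]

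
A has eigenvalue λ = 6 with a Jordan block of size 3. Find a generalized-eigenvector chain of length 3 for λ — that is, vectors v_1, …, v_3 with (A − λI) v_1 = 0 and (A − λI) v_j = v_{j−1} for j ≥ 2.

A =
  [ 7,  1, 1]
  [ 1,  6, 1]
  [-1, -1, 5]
A Jordan chain for λ = 6 of length 3:
v_1 = (1, 0, -1)ᵀ
v_2 = (1, 1, -1)ᵀ
v_3 = (1, 0, 0)ᵀ

Let N = A − (6)·I. We want v_3 with N^3 v_3 = 0 but N^2 v_3 ≠ 0; then v_{j-1} := N · v_j for j = 3, …, 2.

Pick v_3 = (1, 0, 0)ᵀ.
Then v_2 = N · v_3 = (1, 1, -1)ᵀ.
Then v_1 = N · v_2 = (1, 0, -1)ᵀ.

Sanity check: (A − (6)·I) v_1 = (0, 0, 0)ᵀ = 0. ✓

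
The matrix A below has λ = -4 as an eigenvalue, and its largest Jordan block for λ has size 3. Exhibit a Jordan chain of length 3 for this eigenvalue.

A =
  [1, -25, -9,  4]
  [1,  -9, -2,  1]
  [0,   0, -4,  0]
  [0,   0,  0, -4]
A Jordan chain for λ = -4 of length 3:
v_1 = (5, 1, 0, 0)ᵀ
v_2 = (-9, -2, 0, 0)ᵀ
v_3 = (0, 0, 1, 0)ᵀ

Let N = A − (-4)·I. We want v_3 with N^3 v_3 = 0 but N^2 v_3 ≠ 0; then v_{j-1} := N · v_j for j = 3, …, 2.

Pick v_3 = (0, 0, 1, 0)ᵀ.
Then v_2 = N · v_3 = (-9, -2, 0, 0)ᵀ.
Then v_1 = N · v_2 = (5, 1, 0, 0)ᵀ.

Sanity check: (A − (-4)·I) v_1 = (0, 0, 0, 0)ᵀ = 0. ✓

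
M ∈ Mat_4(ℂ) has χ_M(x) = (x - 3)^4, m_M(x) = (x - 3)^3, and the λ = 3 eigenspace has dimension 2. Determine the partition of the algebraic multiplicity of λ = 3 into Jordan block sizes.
Block sizes for λ = 3: [3, 1]

Step 1 — from the characteristic polynomial, algebraic multiplicity of λ = 3 is 4. From dim ker(M − (3)·I) = 2, there are exactly 2 Jordan blocks for λ = 3.
Step 2 — from the minimal polynomial, the factor (x − 3)^3 tells us the largest block for λ = 3 has size 3.
Step 3 — with total size 4, 2 blocks, and largest block 3, the block sizes (in nonincreasing order) are [3, 1].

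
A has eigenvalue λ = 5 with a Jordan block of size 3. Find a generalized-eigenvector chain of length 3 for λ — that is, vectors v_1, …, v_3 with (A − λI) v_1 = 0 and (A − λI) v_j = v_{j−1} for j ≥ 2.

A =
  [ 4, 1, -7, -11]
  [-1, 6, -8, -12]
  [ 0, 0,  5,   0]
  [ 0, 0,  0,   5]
A Jordan chain for λ = 5 of length 3:
v_1 = (-1, -1, 0, 0)ᵀ
v_2 = (-7, -8, 0, 0)ᵀ
v_3 = (0, 0, 1, 0)ᵀ

Let N = A − (5)·I. We want v_3 with N^3 v_3 = 0 but N^2 v_3 ≠ 0; then v_{j-1} := N · v_j for j = 3, …, 2.

Pick v_3 = (0, 0, 1, 0)ᵀ.
Then v_2 = N · v_3 = (-7, -8, 0, 0)ᵀ.
Then v_1 = N · v_2 = (-1, -1, 0, 0)ᵀ.

Sanity check: (A − (5)·I) v_1 = (0, 0, 0, 0)ᵀ = 0. ✓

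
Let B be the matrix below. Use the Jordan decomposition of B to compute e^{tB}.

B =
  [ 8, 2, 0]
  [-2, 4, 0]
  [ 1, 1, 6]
e^{tB} =
  [2*t*exp(6*t) + exp(6*t), 2*t*exp(6*t), 0]
  [-2*t*exp(6*t), -2*t*exp(6*t) + exp(6*t), 0]
  [t*exp(6*t), t*exp(6*t), exp(6*t)]

Strategy: write B = P · J · P⁻¹ where J is a Jordan canonical form, so e^{tB} = P · e^{tJ} · P⁻¹, and e^{tJ} can be computed block-by-block.

B has Jordan form
J =
  [6, 1, 0]
  [0, 6, 0]
  [0, 0, 6]
(up to reordering of blocks).

Per-block formulas:
  For a 1×1 block at λ = 6: exp(t · [6]) = [e^(6t)].
  For a 2×2 Jordan block J_2(6): exp(t · J_2(6)) = e^(6t)·(I + t·N), where N is the 2×2 nilpotent shift.

After assembling e^{tJ} and conjugating by P, we get:

e^{tB} =
  [2*t*exp(6*t) + exp(6*t), 2*t*exp(6*t), 0]
  [-2*t*exp(6*t), -2*t*exp(6*t) + exp(6*t), 0]
  [t*exp(6*t), t*exp(6*t), exp(6*t)]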